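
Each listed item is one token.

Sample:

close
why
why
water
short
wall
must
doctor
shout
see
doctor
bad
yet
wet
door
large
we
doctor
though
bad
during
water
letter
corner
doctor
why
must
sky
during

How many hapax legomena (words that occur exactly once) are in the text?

Frequencies: doctor:4, why:3, water:2, must:2, bad:2, during:2, close:1, short:1, wall:1, shout:1, see:1, yet:1, wet:1, door:1, large:1, we:1, though:1, letter:1, corner:1, sky:1
Hapax (freq=1): close, corner, door, large, letter, see, short, shout, sky, though, wall, we, wet, yet

14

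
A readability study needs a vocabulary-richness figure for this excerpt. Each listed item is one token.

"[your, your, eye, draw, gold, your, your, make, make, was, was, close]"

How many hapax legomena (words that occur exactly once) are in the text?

4

Frequencies: your:4, make:2, was:2, eye:1, draw:1, gold:1, close:1
Hapax (freq=1): close, draw, eye, gold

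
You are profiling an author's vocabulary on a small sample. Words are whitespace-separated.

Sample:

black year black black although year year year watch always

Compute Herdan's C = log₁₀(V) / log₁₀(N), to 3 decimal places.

0.699

N = 10, V = 5.
log₁₀(V) = 0.698970, log₁₀(N) = 1.000000
C = 0.698970 / 1.000000 = 0.699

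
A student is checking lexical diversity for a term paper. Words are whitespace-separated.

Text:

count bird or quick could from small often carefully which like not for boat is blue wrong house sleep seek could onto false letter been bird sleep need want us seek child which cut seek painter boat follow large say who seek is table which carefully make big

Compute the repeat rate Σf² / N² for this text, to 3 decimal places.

0.034

Frequencies: seek:4, which:3, bird:2, could:2, carefully:2, boat:2, is:2, sleep:2, count:1, or:1, quick:1, from:1, small:1, often:1, like:1, not:1, for:1, blue:1, wrong:1, house:1, … (17 more, each freq 1)
Σf² = 78; N² = 2304
Repeat rate = 78 / 2304 = 0.034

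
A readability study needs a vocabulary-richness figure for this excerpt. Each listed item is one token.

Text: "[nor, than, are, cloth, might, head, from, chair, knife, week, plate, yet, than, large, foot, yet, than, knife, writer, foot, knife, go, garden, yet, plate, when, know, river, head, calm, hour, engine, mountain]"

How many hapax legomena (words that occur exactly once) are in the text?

Frequencies: than:3, knife:3, yet:3, head:2, plate:2, foot:2, nor:1, are:1, cloth:1, might:1, from:1, chair:1, week:1, large:1, writer:1, go:1, garden:1, when:1, know:1, river:1, … (4 more, each freq 1)
Hapax (freq=1): are, calm, chair, cloth, engine, from, garden, go, hour, know, large, might, mountain, nor, river, week, when, writer

18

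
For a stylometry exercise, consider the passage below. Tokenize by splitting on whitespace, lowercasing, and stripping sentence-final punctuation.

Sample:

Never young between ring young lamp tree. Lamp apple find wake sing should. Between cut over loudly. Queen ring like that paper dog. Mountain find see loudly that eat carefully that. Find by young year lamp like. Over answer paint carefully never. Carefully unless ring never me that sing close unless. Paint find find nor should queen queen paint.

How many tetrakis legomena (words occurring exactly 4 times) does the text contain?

Frequencies: find:5, that:4, never:3, young:3, ring:3, lamp:3, queen:3, carefully:3, paint:3, between:2, sing:2, should:2, over:2, loudly:2, like:2, unless:2, tree:1, apple:1, wake:1, cut:1, … (11 more, each freq 1)
Words with frequency 4: that

1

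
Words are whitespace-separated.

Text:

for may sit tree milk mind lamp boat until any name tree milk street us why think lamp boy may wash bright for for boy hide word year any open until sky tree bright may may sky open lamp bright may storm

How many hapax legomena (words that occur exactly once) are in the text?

Frequencies: may:5, for:3, tree:3, lamp:3, bright:3, milk:2, until:2, any:2, boy:2, open:2, sky:2, sit:1, mind:1, boat:1, name:1, street:1, us:1, why:1, think:1, wash:1, … (4 more, each freq 1)
Hapax (freq=1): boat, hide, mind, name, sit, storm, street, think, us, wash, why, word, year

13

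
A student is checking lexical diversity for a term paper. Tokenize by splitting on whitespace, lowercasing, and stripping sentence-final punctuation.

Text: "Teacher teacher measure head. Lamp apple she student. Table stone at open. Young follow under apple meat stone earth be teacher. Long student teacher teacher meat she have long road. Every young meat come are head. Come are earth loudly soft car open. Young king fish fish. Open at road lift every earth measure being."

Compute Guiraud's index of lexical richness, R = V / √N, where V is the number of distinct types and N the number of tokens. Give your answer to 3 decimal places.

N = 55, V = 30.
√N = 7.416198
R = 30 / 7.416198 = 4.045

4.045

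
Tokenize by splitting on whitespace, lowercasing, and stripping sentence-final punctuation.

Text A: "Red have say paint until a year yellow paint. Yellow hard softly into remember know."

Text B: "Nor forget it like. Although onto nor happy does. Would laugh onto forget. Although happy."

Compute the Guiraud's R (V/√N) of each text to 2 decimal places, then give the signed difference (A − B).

A: V=13, N=15, R=3.36
B: V=10, N=15, R=2.58
Difference = 3.36 − 2.58 = 0.78

0.78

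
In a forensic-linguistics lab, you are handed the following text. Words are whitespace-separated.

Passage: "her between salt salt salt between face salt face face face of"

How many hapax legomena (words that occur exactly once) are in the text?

Frequencies: salt:4, face:4, between:2, her:1, of:1
Hapax (freq=1): her, of

2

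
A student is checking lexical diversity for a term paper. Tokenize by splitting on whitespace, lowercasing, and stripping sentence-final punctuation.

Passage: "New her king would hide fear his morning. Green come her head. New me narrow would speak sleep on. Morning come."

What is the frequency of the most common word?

Frequencies: new:2, her:2, would:2, morning:2, come:2, king:1, hide:1, fear:1, his:1, green:1, head:1, me:1, narrow:1, speak:1, sleep:1, on:1
Most common: 'new' with frequency 2.

2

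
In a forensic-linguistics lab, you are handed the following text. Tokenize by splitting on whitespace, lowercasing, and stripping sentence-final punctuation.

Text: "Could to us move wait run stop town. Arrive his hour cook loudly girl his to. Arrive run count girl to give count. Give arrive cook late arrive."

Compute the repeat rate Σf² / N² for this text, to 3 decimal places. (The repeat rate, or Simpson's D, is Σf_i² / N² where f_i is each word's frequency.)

Frequencies: arrive:4, to:3, run:2, his:2, cook:2, girl:2, count:2, give:2, could:1, us:1, move:1, wait:1, stop:1, town:1, hour:1, loudly:1, late:1
Σf² = 58; N² = 784
Repeat rate = 58 / 784 = 0.074

0.074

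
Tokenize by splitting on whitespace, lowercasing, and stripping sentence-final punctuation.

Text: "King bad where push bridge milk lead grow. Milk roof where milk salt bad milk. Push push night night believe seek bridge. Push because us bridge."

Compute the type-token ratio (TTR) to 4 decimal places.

0.5769

N = 26 tokens, V = 15 types.
TTR = V / N = 15 / 26 = 0.5769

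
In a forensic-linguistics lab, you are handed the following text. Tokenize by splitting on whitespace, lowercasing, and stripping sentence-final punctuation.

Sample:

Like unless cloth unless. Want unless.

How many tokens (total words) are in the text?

6

Tokens: like, unless, cloth, unless, want, unless
N = 6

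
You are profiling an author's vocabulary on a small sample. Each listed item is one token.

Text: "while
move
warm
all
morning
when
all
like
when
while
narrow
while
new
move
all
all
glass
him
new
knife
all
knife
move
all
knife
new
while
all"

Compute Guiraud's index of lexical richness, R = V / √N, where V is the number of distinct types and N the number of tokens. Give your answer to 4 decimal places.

2.2678

N = 28, V = 12.
√N = 5.291503
R = 12 / 5.291503 = 2.2678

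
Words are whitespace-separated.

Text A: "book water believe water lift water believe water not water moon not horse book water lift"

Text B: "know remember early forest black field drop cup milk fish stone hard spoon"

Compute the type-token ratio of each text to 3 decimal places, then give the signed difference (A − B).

TTR(A) = 7/16 = 0.438
TTR(B) = 13/13 = 1.000
Difference = 0.438 − 1.000 = -0.562

-0.562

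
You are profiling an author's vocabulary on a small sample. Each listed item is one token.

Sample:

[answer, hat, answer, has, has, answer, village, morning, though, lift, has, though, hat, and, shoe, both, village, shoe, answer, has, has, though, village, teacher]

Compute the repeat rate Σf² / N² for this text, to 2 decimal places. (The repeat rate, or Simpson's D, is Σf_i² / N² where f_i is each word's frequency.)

Frequencies: has:5, answer:4, village:3, though:3, hat:2, shoe:2, morning:1, lift:1, and:1, both:1, teacher:1
Σf² = 72; N² = 576
Repeat rate = 72 / 576 = 0.13

0.13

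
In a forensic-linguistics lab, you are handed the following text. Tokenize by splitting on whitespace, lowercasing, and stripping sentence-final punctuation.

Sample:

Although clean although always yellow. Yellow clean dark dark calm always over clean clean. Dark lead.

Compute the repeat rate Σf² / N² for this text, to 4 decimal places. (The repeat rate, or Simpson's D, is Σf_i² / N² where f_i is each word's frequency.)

0.1563

Frequencies: clean:4, dark:3, although:2, always:2, yellow:2, calm:1, over:1, lead:1
Σf² = 40; N² = 256
Repeat rate = 40 / 256 = 0.1563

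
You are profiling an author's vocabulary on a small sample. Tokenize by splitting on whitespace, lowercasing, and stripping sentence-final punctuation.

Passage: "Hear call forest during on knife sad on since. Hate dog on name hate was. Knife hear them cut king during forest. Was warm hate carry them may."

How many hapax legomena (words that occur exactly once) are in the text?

10

Frequencies: on:3, hate:3, hear:2, forest:2, during:2, knife:2, was:2, them:2, call:1, sad:1, since:1, dog:1, name:1, cut:1, king:1, warm:1, carry:1, may:1
Hapax (freq=1): call, carry, cut, dog, king, may, name, sad, since, warm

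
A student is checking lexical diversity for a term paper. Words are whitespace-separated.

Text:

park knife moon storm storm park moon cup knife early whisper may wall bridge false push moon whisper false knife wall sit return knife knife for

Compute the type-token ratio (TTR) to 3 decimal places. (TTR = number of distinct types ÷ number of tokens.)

N = 26 tokens, V = 15 types.
TTR = V / N = 15 / 26 = 0.577

0.577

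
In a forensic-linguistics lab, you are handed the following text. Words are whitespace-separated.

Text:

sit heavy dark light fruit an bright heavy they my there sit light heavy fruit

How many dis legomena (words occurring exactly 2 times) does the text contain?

3

Frequencies: heavy:3, sit:2, light:2, fruit:2, dark:1, an:1, bright:1, they:1, my:1, there:1
Words with frequency 2: fruit, light, sit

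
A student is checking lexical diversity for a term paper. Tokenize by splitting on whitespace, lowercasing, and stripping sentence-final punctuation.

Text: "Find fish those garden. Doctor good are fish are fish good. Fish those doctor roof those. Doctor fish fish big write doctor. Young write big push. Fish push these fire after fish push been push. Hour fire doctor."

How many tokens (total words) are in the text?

Tokens: find, fish, those, garden, doctor, good, are, fish, are, fish, good, fish, those, doctor, roof, those, doctor, fish, fish, big, write, doctor, young, write, big, push, fish, push, these, fire, after, fish, push, been, push, hour, fire, doctor
N = 38

38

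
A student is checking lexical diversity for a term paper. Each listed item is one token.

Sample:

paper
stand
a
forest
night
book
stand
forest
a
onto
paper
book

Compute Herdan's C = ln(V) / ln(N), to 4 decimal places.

0.7831

N = 12, V = 7.
ln(V) = 1.945910, ln(N) = 2.484907
C = 1.945910 / 2.484907 = 0.7831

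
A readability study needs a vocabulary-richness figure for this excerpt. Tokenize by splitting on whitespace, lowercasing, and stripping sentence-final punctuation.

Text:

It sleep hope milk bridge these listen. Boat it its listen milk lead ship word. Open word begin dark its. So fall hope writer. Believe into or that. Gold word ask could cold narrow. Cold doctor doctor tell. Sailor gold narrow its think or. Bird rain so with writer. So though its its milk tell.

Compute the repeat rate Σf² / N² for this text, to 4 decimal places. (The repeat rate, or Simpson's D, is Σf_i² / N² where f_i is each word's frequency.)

0.0374

Frequencies: its:5, milk:3, word:3, so:3, it:2, hope:2, listen:2, writer:2, or:2, gold:2, cold:2, narrow:2, doctor:2, tell:2, sleep:1, bridge:1, these:1, boat:1, lead:1, ship:1, … (15 more, each freq 1)
Σf² = 113; N² = 3025
Repeat rate = 113 / 3025 = 0.0374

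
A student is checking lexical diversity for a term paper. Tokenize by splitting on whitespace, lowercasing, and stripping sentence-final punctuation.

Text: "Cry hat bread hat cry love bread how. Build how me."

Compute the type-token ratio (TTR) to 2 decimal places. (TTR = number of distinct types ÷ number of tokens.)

0.64

N = 11 tokens, V = 7 types.
TTR = V / N = 7 / 11 = 0.64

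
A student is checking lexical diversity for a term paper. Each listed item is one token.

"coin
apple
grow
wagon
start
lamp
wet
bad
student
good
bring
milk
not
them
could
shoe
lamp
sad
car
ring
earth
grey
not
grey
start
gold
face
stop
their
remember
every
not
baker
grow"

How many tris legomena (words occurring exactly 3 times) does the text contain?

Frequencies: not:3, grow:2, start:2, lamp:2, grey:2, coin:1, apple:1, wagon:1, wet:1, bad:1, student:1, good:1, bring:1, milk:1, them:1, could:1, shoe:1, sad:1, car:1, ring:1, … (8 more, each freq 1)
Words with frequency 3: not

1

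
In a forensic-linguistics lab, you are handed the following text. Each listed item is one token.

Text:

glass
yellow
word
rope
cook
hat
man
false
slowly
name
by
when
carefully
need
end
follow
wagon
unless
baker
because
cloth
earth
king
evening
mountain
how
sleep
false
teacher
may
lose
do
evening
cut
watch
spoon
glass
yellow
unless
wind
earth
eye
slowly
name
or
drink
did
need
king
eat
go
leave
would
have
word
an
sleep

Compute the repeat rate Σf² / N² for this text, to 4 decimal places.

Frequencies: glass:2, yellow:2, word:2, false:2, slowly:2, name:2, need:2, unless:2, earth:2, king:2, evening:2, sleep:2, rope:1, cook:1, hat:1, man:1, by:1, when:1, carefully:1, end:1, … (25 more, each freq 1)
Σf² = 81; N² = 3249
Repeat rate = 81 / 3249 = 0.0249

0.0249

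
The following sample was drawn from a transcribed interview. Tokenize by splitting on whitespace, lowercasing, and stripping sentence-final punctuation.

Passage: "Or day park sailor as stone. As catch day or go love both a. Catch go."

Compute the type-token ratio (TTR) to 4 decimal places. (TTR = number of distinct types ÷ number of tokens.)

0.6875

N = 16 tokens, V = 11 types.
TTR = V / N = 11 / 16 = 0.6875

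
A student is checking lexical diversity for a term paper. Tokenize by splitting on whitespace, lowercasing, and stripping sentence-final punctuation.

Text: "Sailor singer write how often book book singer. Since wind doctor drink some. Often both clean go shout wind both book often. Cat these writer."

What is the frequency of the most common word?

3

Frequencies: often:3, book:3, singer:2, wind:2, both:2, sailor:1, write:1, how:1, since:1, doctor:1, drink:1, some:1, clean:1, go:1, shout:1, cat:1, these:1, writer:1
Most common: 'often' with frequency 3.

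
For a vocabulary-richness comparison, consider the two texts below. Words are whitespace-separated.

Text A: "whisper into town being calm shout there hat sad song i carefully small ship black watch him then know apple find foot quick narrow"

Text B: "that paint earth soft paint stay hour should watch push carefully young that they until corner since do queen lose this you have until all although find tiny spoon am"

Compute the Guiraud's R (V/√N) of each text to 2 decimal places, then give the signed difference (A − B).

-0.03

A: V=24, N=24, R=4.90
B: V=27, N=30, R=4.93
Difference = 4.90 − 4.93 = -0.03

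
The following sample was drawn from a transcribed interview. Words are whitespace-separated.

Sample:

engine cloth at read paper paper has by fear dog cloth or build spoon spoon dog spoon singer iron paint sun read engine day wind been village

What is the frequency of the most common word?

Frequencies: spoon:3, engine:2, cloth:2, read:2, paper:2, dog:2, at:1, has:1, by:1, fear:1, or:1, build:1, singer:1, iron:1, paint:1, sun:1, day:1, wind:1, been:1, village:1
Most common: 'spoon' with frequency 3.

3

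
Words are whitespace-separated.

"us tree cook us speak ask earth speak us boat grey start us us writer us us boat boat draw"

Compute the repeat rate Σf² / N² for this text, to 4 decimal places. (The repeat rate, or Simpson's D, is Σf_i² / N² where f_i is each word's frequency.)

0.1750

Frequencies: us:7, boat:3, speak:2, tree:1, cook:1, ask:1, earth:1, grey:1, start:1, writer:1, draw:1
Σf² = 70; N² = 400
Repeat rate = 70 / 400 = 0.1750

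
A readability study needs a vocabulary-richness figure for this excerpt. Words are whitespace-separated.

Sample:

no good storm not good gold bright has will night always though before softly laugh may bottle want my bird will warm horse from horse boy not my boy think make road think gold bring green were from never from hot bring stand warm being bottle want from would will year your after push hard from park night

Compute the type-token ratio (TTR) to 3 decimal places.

N = 58 tokens, V = 40 types.
TTR = V / N = 40 / 58 = 0.690

0.690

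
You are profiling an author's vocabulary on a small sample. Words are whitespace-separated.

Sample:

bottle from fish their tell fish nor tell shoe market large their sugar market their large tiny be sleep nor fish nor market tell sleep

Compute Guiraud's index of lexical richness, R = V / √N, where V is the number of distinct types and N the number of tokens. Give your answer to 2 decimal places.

N = 25, V = 13.
√N = 5.000000
R = 13 / 5.000000 = 2.60

2.60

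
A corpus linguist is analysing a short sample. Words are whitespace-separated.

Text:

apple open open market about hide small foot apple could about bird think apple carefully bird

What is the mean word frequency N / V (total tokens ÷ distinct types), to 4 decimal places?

N = 16 tokens, V = 11 types.
Mean frequency = N / V = 16 / 11 = 1.4545

1.4545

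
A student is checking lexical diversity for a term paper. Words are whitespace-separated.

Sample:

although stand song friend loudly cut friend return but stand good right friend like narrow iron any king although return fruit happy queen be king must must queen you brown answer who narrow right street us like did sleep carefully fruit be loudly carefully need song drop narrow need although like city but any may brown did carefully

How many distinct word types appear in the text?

Distinct types: {although, answer, any, be, brown, but, carefully, city, cut, did, drop, friend, fruit, good, happy, iron, king, like, loudly, may, must, narrow, need, queen, return, right, sleep, song, stand, street, us, who, you}
V = 33

33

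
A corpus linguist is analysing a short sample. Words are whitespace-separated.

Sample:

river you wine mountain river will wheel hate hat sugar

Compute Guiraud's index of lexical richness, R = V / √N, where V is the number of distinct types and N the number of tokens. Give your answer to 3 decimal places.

2.846

N = 10, V = 9.
√N = 3.162278
R = 9 / 3.162278 = 2.846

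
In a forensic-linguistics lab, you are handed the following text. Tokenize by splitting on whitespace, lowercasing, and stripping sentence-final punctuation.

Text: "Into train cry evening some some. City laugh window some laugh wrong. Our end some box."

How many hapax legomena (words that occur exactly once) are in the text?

10

Frequencies: some:4, laugh:2, into:1, train:1, cry:1, evening:1, city:1, window:1, wrong:1, our:1, end:1, box:1
Hapax (freq=1): box, city, cry, end, evening, into, our, train, window, wrong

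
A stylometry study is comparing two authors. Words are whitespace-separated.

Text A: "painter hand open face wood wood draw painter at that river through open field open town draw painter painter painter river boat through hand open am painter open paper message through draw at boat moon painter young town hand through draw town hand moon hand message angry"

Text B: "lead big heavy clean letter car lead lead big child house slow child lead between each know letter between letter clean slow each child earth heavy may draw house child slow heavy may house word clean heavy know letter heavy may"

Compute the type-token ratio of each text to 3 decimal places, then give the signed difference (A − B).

0.014

TTR(A) = 19/47 = 0.404
TTR(B) = 16/41 = 0.390
Difference = 0.404 − 0.390 = 0.014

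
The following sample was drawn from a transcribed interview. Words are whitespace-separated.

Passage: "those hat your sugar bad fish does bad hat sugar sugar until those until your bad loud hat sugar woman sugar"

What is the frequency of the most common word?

Frequencies: sugar:5, hat:3, bad:3, those:2, your:2, until:2, fish:1, does:1, loud:1, woman:1
Most common: 'sugar' with frequency 5.

5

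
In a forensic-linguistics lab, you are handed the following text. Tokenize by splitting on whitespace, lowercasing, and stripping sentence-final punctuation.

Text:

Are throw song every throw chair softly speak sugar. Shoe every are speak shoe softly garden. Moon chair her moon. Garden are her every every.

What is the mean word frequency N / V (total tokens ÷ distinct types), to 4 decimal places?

N = 25 tokens, V = 12 types.
Mean frequency = N / V = 25 / 12 = 2.0833

2.0833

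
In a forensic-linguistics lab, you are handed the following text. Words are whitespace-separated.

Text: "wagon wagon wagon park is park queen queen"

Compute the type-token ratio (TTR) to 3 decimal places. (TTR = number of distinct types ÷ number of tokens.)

0.500

N = 8 tokens, V = 4 types.
TTR = V / N = 4 / 8 = 0.500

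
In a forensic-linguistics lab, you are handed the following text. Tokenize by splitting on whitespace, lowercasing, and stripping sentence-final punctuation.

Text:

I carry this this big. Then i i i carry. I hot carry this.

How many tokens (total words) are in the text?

14

Tokens: i, carry, this, this, big, then, i, i, i, carry, i, hot, carry, this
N = 14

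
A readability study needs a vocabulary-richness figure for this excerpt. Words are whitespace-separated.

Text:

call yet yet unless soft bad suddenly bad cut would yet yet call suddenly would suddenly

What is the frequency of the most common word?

Frequencies: yet:4, suddenly:3, call:2, bad:2, would:2, unless:1, soft:1, cut:1
Most common: 'yet' with frequency 4.

4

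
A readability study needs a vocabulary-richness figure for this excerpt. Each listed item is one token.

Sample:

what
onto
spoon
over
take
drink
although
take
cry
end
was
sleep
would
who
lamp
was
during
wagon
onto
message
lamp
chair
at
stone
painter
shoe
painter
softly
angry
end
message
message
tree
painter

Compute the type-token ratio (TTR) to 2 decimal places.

0.74

N = 34 tokens, V = 25 types.
TTR = V / N = 25 / 34 = 0.74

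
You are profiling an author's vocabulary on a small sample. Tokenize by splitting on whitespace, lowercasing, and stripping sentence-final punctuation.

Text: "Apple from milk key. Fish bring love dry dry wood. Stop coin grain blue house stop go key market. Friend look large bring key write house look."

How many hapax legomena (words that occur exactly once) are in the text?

14

Frequencies: key:3, bring:2, dry:2, stop:2, house:2, look:2, apple:1, from:1, milk:1, fish:1, love:1, wood:1, coin:1, grain:1, blue:1, go:1, market:1, friend:1, large:1, write:1
Hapax (freq=1): apple, blue, coin, fish, friend, from, go, grain, large, love, market, milk, wood, write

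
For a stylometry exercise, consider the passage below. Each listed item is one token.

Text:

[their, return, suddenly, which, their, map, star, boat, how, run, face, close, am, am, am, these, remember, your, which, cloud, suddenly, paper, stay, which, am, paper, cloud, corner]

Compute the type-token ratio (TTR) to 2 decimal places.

0.68

N = 28 tokens, V = 19 types.
TTR = V / N = 19 / 28 = 0.68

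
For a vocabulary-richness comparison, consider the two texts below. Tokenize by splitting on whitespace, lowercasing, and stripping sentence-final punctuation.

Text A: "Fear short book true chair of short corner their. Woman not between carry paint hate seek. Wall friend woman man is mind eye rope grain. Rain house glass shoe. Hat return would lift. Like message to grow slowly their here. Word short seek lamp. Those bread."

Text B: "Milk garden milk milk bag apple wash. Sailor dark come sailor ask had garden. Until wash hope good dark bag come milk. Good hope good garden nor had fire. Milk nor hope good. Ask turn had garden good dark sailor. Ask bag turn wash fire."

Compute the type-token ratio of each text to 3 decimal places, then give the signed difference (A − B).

0.535

TTR(A) = 41/46 = 0.891
TTR(B) = 16/45 = 0.356
Difference = 0.891 − 0.356 = 0.535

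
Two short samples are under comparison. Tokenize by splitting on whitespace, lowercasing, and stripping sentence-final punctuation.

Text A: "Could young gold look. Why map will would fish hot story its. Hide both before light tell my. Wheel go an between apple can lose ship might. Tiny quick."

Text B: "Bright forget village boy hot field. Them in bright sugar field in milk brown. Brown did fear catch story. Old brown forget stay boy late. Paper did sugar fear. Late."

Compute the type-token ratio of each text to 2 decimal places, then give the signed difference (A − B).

TTR(A) = 29/29 = 1.00
TTR(B) = 19/30 = 0.63
Difference = 1.00 − 0.63 = 0.37

0.37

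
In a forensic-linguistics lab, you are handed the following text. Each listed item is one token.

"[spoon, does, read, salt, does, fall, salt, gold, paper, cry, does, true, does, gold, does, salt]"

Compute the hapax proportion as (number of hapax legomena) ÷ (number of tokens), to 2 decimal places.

Frequencies: does:5, salt:3, gold:2, spoon:1, read:1, fall:1, paper:1, cry:1, true:1
Hapax count = 6; token count = 16.
Ratio = 6 / 16 = 0.38

0.38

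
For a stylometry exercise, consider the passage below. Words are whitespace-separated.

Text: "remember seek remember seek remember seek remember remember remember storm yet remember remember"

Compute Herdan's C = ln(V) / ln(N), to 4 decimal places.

0.5405

N = 13, V = 4.
ln(V) = 1.386294, ln(N) = 2.564949
C = 1.386294 / 2.564949 = 0.5405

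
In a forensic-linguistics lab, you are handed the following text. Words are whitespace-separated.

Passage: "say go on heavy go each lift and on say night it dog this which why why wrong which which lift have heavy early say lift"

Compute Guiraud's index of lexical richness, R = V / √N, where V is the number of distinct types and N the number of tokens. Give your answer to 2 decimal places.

3.14

N = 26, V = 16.
√N = 5.099020
R = 16 / 5.099020 = 3.14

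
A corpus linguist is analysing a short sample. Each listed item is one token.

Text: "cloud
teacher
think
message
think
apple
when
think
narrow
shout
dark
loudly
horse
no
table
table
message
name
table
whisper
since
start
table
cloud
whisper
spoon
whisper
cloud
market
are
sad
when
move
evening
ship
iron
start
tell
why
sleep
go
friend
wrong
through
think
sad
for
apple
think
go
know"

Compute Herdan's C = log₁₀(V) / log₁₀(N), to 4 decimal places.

N = 51, V = 34.
log₁₀(V) = 1.531479, log₁₀(N) = 1.707570
C = 1.531479 / 1.707570 = 0.8969

0.8969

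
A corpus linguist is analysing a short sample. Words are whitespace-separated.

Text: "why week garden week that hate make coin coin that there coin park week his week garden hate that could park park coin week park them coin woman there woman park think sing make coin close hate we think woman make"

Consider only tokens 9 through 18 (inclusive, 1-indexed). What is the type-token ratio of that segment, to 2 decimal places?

0.80

Segment tokens 9–18: coin, that, there, coin, park, week, his, week, garden, hate
Segment N = 10, segment V = 8.
TTR = 8 / 10 = 0.80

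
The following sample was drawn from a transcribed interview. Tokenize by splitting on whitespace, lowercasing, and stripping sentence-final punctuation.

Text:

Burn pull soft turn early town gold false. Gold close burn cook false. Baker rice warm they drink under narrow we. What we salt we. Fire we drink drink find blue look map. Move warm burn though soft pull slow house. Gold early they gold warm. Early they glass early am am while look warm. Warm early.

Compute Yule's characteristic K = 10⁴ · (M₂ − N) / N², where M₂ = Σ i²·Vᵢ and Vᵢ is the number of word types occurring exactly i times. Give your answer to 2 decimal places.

Frequencies: early:5, warm:5, gold:4, we:4, burn:3, they:3, drink:3, pull:2, soft:2, false:2, look:2, am:2, turn:1, town:1, close:1, cook:1, baker:1, rice:1, under:1, narrow:1, … (12 more, each freq 1)
N = 57. Frequency spectrum: V_1=20, V_2=5, V_3=3, V_4=2, V_5=2
M₂ = 1²·20 + 2²·5 + 3²·3 + 4²·2 + 5²·2 = 149
K = 10000 × (149 − 57) / 57² = 283.16

283.16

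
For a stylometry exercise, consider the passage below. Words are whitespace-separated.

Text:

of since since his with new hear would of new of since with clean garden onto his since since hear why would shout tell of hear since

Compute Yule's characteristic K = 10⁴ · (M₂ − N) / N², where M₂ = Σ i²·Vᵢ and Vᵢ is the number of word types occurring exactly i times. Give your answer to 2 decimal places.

Frequencies: since:6, of:4, hear:3, his:2, with:2, new:2, would:2, clean:1, garden:1, onto:1, why:1, shout:1, tell:1
N = 27. Frequency spectrum: V_1=6, V_2=4, V_3=1, V_4=1, V_6=1
M₂ = 1²·6 + 2²·4 + 3²·1 + 4²·1 + 6²·1 = 83
K = 10000 × (83 − 27) / 27² = 768.18

768.18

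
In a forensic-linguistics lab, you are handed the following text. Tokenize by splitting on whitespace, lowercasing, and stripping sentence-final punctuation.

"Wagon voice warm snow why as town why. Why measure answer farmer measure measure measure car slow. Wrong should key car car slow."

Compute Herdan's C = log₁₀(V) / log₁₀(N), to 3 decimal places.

0.864

N = 23, V = 15.
log₁₀(V) = 1.176091, log₁₀(N) = 1.361728
C = 1.176091 / 1.361728 = 0.864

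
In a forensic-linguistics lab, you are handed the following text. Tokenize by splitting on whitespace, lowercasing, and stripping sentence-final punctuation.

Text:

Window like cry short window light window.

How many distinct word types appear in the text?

Distinct types: {cry, light, like, short, window}
V = 5

5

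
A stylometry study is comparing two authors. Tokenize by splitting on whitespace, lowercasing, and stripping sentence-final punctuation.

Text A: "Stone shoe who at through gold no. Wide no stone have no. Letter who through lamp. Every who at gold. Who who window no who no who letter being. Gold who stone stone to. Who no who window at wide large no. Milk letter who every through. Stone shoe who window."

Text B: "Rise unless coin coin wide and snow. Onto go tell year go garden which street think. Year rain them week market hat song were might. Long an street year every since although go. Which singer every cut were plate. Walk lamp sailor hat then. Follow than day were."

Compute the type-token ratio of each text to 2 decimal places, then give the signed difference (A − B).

-0.44

TTR(A) = 17/51 = 0.33
TTR(B) = 37/48 = 0.77
Difference = 0.33 − 0.77 = -0.44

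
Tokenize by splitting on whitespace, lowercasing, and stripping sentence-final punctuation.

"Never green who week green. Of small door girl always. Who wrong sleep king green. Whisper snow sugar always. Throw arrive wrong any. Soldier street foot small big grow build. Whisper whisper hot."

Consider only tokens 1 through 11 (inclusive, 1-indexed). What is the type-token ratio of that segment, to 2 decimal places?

Segment tokens 1–11: never, green, who, week, green, of, small, door, girl, always, who
Segment N = 11, segment V = 9.
TTR = 9 / 11 = 0.82

0.82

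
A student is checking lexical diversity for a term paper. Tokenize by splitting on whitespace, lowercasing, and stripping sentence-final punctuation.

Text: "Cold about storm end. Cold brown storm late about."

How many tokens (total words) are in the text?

Tokens: cold, about, storm, end, cold, brown, storm, late, about
N = 9

9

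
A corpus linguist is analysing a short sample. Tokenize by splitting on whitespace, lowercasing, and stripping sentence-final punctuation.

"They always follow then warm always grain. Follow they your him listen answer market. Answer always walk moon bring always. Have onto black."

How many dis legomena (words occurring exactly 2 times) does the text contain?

Frequencies: always:4, they:2, follow:2, answer:2, then:1, warm:1, grain:1, your:1, him:1, listen:1, market:1, walk:1, moon:1, bring:1, have:1, onto:1, black:1
Words with frequency 2: answer, follow, they

3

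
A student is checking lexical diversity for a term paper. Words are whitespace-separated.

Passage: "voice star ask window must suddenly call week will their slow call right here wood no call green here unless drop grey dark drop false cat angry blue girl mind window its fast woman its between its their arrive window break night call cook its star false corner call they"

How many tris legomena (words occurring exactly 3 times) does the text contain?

1

Frequencies: call:5, its:4, window:3, star:2, their:2, here:2, drop:2, false:2, voice:1, ask:1, must:1, suddenly:1, week:1, will:1, slow:1, right:1, wood:1, no:1, green:1, unless:1, … (16 more, each freq 1)
Words with frequency 3: window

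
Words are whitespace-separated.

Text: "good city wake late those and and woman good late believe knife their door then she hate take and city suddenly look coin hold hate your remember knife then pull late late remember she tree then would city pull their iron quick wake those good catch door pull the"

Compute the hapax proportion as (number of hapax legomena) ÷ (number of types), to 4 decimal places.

Frequencies: late:4, good:3, city:3, and:3, then:3, pull:3, wake:2, those:2, knife:2, their:2, door:2, she:2, hate:2, remember:2, woman:1, believe:1, take:1, suddenly:1, look:1, coin:1, … (8 more, each freq 1)
Hapax count = 14; type count = 28.
Ratio = 14 / 28 = 0.5000

0.5000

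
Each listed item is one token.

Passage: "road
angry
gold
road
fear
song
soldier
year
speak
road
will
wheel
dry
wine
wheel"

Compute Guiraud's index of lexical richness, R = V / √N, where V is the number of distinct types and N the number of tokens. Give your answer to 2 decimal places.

3.10

N = 15, V = 12.
√N = 3.872983
R = 12 / 3.872983 = 3.10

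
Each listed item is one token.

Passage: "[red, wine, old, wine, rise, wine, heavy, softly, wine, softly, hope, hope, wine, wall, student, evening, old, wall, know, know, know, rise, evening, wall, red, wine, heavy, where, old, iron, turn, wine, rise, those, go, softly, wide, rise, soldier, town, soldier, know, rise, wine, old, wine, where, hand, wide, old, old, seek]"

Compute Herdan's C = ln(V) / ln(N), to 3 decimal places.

0.771

N = 52, V = 21.
ln(V) = 3.044522, ln(N) = 3.951244
C = 3.044522 / 3.951244 = 0.771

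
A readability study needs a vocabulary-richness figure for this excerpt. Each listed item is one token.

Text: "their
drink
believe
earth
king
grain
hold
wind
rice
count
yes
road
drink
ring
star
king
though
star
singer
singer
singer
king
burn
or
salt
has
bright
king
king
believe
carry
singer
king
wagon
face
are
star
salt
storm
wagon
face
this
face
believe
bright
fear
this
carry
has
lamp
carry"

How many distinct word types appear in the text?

Distinct types: {are, believe, bright, burn, carry, count, drink, earth, face, fear, grain, has, hold, king, lamp, or, rice, ring, road, salt, singer, star, storm, their, this, though, wagon, wind, yes}
V = 29

29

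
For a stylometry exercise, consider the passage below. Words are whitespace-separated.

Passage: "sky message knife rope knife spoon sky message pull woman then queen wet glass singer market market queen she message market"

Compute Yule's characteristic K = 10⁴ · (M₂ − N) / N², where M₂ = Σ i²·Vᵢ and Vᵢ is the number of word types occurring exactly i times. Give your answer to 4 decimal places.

408.1633

Frequencies: message:3, market:3, sky:2, knife:2, queen:2, rope:1, spoon:1, pull:1, woman:1, then:1, wet:1, glass:1, singer:1, she:1
N = 21. Frequency spectrum: V_1=9, V_2=3, V_3=2
M₂ = 1²·9 + 2²·3 + 3²·2 = 39
K = 10000 × (39 − 21) / 21² = 408.1633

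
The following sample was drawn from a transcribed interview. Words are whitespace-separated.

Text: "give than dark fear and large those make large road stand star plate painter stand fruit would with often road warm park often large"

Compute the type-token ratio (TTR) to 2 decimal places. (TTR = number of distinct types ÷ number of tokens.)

N = 24 tokens, V = 19 types.
TTR = V / N = 19 / 24 = 0.79

0.79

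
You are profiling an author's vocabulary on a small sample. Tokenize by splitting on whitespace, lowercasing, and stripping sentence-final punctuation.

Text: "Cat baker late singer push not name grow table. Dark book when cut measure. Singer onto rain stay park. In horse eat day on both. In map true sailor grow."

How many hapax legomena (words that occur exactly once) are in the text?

24

Frequencies: singer:2, grow:2, in:2, cat:1, baker:1, late:1, push:1, not:1, name:1, table:1, dark:1, book:1, when:1, cut:1, measure:1, onto:1, rain:1, stay:1, park:1, horse:1, … (7 more, each freq 1)
Hapax (freq=1): baker, book, both, cat, cut, dark, day, eat, horse, late, map, measure, name, not, on, onto, park, push, rain, sailor, stay, table, true, when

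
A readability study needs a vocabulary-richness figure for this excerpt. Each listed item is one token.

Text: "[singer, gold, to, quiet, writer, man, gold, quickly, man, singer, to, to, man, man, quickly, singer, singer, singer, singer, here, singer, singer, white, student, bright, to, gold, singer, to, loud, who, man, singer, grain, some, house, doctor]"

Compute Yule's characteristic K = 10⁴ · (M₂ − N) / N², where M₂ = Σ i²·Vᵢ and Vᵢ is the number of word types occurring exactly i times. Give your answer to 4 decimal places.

Frequencies: singer:10, to:5, man:5, gold:3, quickly:2, quiet:1, writer:1, here:1, white:1, student:1, bright:1, loud:1, who:1, grain:1, some:1, house:1, doctor:1
N = 37. Frequency spectrum: V_1=12, V_2=1, V_3=1, V_5=2, V_10=1
M₂ = 1²·12 + 2²·1 + 3²·1 + 5²·2 + 10²·1 = 175
K = 10000 × (175 − 37) / 37² = 1008.0351

1008.0351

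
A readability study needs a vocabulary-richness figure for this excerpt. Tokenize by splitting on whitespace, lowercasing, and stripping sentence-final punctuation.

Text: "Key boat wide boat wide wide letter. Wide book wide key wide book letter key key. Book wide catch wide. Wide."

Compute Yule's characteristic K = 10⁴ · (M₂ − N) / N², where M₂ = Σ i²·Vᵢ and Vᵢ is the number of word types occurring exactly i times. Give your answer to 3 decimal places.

Frequencies: wide:9, key:4, book:3, boat:2, letter:2, catch:1
N = 21. Frequency spectrum: V_1=1, V_2=2, V_3=1, V_4=1, V_9=1
M₂ = 1²·1 + 2²·2 + 3²·1 + 4²·1 + 9²·1 = 115
K = 10000 × (115 − 21) / 21² = 2131.519

2131.519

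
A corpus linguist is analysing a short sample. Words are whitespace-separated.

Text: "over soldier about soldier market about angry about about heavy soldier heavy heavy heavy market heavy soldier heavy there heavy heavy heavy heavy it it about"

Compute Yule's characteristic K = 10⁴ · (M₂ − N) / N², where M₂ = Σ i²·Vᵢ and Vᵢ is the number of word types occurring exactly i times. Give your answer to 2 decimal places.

Frequencies: heavy:10, about:5, soldier:4, market:2, it:2, over:1, angry:1, there:1
N = 26. Frequency spectrum: V_1=3, V_2=2, V_4=1, V_5=1, V_10=1
M₂ = 1²·3 + 2²·2 + 4²·1 + 5²·1 + 10²·1 = 152
K = 10000 × (152 − 26) / 26² = 1863.91

1863.91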